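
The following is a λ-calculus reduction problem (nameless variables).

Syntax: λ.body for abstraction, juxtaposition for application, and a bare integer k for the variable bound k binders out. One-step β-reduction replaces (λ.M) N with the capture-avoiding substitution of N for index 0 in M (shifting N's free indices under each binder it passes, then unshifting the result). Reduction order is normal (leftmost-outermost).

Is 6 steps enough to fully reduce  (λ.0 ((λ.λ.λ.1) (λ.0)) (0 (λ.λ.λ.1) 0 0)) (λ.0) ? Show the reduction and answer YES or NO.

  start: (λ.0 ((λ.λ.λ.1) (λ.0)) (0 (λ.λ.λ.1) 0 0)) (λ.0)
  →1  (λ.0) ((λ.λ.λ.1) (λ.0)) ((λ.0) (λ.λ.λ.1) (λ.0) (λ.0))
  →2  (λ.λ.λ.1) (λ.0) ((λ.0) (λ.λ.λ.1) (λ.0) (λ.0))
  →3  (λ.λ.1) ((λ.0) (λ.λ.λ.1) (λ.0) (λ.0))
  →4  λ.(λ.0) (λ.λ.λ.1) (λ.0) (λ.0)
  →5  λ.(λ.λ.λ.1) (λ.0) (λ.0)
  →6  λ.(λ.λ.1) (λ.0)

Answer: NO — after 6 steps the term is λ.(λ.λ.1) (λ.0), not yet normal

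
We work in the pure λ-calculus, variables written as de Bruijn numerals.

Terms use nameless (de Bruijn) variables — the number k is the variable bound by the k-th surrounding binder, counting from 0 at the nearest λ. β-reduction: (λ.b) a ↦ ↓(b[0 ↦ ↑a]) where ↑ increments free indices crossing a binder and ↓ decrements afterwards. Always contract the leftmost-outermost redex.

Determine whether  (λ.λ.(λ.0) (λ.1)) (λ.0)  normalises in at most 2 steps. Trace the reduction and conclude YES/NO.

  start: (λ.λ.(λ.0) (λ.1)) (λ.0)
  step 1: λ.(λ.0) (λ.1)
  step 2: λ.λ.1

Answer: YES — reaches normal form λ.λ.1 in 2 ≤ 2 steps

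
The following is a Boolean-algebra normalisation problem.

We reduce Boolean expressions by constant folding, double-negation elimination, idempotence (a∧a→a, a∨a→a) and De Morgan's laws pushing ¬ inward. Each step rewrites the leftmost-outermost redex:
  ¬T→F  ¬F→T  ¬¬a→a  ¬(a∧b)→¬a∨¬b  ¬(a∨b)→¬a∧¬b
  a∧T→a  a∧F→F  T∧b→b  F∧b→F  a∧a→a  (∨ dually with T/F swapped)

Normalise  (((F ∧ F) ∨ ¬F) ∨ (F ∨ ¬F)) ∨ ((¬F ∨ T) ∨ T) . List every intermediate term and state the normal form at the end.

  start: (((F ∧ F) ∨ ¬F) ∨ (F ∨ ¬F)) ∨ ((¬F ∨ T) ∨ T)
  [1] ((F ∨ ¬F) ∨ (F ∨ ¬F)) ∨ ((¬F ∨ T) ∨ T)
  [2] (F ∨ ¬F) ∨ ((¬F ∨ T) ∨ T)
  [3] ¬F ∨ ((¬F ∨ T) ∨ T)
  [4] T ∨ ((¬F ∨ T) ∨ T)
  [5] T

Answer: normal form = T  (in 5 steps)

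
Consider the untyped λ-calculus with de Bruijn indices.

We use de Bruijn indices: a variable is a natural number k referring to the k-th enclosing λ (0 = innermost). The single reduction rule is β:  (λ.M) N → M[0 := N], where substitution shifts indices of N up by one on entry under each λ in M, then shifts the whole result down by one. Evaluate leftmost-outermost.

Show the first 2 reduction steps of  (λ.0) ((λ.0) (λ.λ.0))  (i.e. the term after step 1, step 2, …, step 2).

  start: (λ.0) ((λ.0) (λ.λ.0))
  →1  (λ.0) (λ.λ.0)
  →2  λ.λ.0

Answer: after 2 steps: λ.λ.0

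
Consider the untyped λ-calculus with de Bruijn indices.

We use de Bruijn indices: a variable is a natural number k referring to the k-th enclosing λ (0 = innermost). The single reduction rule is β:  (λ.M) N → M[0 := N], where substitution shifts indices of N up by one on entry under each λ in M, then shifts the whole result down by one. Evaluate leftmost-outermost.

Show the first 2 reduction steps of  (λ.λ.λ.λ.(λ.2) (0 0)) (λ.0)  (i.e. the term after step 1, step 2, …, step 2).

  start: (λ.λ.λ.λ.(λ.2) (0 0)) (λ.0)
  step 1: λ.λ.λ.(λ.2) (0 0)
  step 2: λ.λ.λ.1

Answer: after 2 steps: λ.λ.λ.1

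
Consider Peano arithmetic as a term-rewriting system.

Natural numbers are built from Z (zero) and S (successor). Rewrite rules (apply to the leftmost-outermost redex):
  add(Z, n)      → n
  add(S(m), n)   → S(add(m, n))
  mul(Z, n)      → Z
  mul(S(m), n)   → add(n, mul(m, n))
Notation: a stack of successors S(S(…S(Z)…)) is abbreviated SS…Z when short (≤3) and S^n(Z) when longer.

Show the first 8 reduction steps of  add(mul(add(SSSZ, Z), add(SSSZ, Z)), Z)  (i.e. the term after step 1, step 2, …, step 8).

  start: add(mul(add(SSSZ, Z), add(SSSZ, Z)), Z)
  [1] add(mul(S(add(SSZ, Z)), add(SSSZ, Z)), Z)
  [2] add(add(add(SSSZ, Z), mul(add(SSZ, Z), add(SSSZ, Z))), Z)
  [3] add(add(S(add(SSZ, Z)), mul(add(SSZ, Z), add(SSSZ, Z))), Z)
  [4] add(S(add(add(SSZ, Z), mul(add(SSZ, Z), add(SSSZ, Z)))), Z)
  [5] S(add(add(add(SSZ, Z), mul(add(SSZ, Z), add(SSSZ, Z))), Z))
  [6] S(add(add(S(add(SZ, Z)), mul(add(SSZ, Z), add(SSSZ, Z))), Z))
  [7] S(add(S(add(add(SZ, Z), mul(add(SSZ, Z), add(SSSZ, Z)))), Z))
  [8] S(S(add(add(add(SZ, Z), mul(add(SSZ, Z), add(SSSZ, Z))), Z)))

Answer: after 8 steps: S(S(add(add(add(SZ, Z), mul(add(SSZ, Z), add(SSSZ, Z))), Z)))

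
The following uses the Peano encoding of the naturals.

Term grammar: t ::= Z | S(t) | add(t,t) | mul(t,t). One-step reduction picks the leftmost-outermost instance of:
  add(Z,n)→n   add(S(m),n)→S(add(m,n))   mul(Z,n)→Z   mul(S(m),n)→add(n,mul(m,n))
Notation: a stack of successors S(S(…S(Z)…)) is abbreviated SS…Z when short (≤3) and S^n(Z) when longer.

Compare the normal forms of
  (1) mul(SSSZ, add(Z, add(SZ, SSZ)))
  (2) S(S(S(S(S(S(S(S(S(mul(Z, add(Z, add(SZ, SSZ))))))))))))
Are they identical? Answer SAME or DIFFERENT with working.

Term A:
  start: mul(SSSZ, add(Z, add(SZ, SSZ)))
  [1] add(add(Z, add(SZ, SSZ)), mul(SSZ, add(Z, add(SZ, SSZ))))
  [2] add(add(SZ, SSZ), mul(SSZ, add(Z, add(SZ, SSZ))))
  [3] add(S(add(Z, SSZ)), mul(SSZ, add(Z, add(SZ, SSZ))))
  [4] S(add(add(Z, SSZ), mul(SSZ, add(Z, add(SZ, SSZ)))))
  [5] S(add(SSZ, mul(SSZ, add(Z, add(SZ, SSZ)))))
  [6] S(S(add(SZ, mul(SSZ, add(Z, add(SZ, SSZ))))))
  [7] S(S(S(add(Z, mul(SSZ, add(Z, add(SZ, SSZ)))))))
  [8] S(S(S(mul(SSZ, add(Z, add(SZ, SSZ))))))
  [9] S(S(S(add(add(Z, add(SZ, SSZ)), mul(SZ, add(Z, add(SZ, SSZ)))))))
  [10] S(S(S(add(add(SZ, SSZ), mul(SZ, add(Z, add(SZ, SSZ)))))))
  [11] S(S(S(add(S(add(Z, SSZ)), mul(SZ, add(Z, add(SZ, SSZ)))))))
  [12] S(S(S(S(add(add(Z, SSZ), mul(SZ, add(Z, add(SZ, SSZ))))))))
  [13] S(S(S(S(add(SSZ, mul(SZ, add(Z, add(SZ, SSZ))))))))
  [14] S(S(S(S(S(add(SZ, mul(SZ, add(Z, add(SZ, SSZ)))))))))
  [15] S(S(S(S(S(S(add(Z, mul(SZ, add(Z, add(SZ, SSZ))))))))))
  [16] S(S(S(S(S(S(mul(SZ, add(Z, add(SZ, SSZ)))))))))
  [17] S(S(S(S(S(S(add(add(Z, add(SZ, SSZ)), mul(Z, add(Z, add(SZ, SSZ))))))))))
  [18] S(S(S(S(S(S(add(add(SZ, SSZ), mul(Z, add(Z, add(SZ, SSZ))))))))))
  [19] S(S(S(S(S(S(add(S(add(Z, SSZ)), mul(Z, add(Z, add(SZ, SSZ))))))))))
  [20] S(S(S(S(S(S(S(add(add(Z, SSZ), mul(Z, add(Z, add(SZ, SSZ)))))))))))
  [21] S(S(S(S(S(S(S(add(SSZ, mul(Z, add(Z, add(SZ, SSZ)))))))))))
  [22] S(S(S(S(S(S(S(S(add(SZ, mul(Z, add(Z, add(SZ, SSZ))))))))))))
  [23] S(S(S(S(S(S(S(S(S(add(Z, mul(Z, add(Z, add(SZ, SSZ)))))))))))))
  [24] S(S(S(S(S(S(S(S(S(mul(Z, add(Z, add(SZ, SSZ))))))))))))
  [25] S^9(Z)

Term B:
  start: S(S(S(S(S(S(S(S(S(mul(Z, add(Z, add(SZ, SSZ))))))))))))
  [1] S^9(Z)

Answer: SAME — A ⇓ S^9(Z), B ⇓ S^9(Z)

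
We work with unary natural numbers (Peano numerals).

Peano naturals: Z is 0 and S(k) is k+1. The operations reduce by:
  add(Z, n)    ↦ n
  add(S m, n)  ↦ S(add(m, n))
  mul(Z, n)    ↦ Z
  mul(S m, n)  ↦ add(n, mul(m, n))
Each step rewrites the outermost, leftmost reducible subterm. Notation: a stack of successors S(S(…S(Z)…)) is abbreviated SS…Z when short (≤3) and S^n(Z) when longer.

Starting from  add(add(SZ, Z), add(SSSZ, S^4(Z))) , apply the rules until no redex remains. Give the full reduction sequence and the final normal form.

  start: add(add(SZ, Z), add(SSSZ, S^4(Z)))
  step 1: add(S(add(Z, Z)), add(SSSZ, S^4(Z)))
  step 2: S(add(add(Z, Z), add(SSSZ, S^4(Z))))
  step 3: S(add(Z, add(SSSZ, S^4(Z))))
  step 4: S(add(SSSZ, S^4(Z)))
  step 5: S(S(add(SSZ, S^4(Z))))
  step 6: S(S(S(add(SZ, S^4(Z)))))
  step 7: S(S(S(S(add(Z, S^4(Z))))))
  step 8: S^8(Z)

Answer: normal form = S^8(Z)  (in 8 steps)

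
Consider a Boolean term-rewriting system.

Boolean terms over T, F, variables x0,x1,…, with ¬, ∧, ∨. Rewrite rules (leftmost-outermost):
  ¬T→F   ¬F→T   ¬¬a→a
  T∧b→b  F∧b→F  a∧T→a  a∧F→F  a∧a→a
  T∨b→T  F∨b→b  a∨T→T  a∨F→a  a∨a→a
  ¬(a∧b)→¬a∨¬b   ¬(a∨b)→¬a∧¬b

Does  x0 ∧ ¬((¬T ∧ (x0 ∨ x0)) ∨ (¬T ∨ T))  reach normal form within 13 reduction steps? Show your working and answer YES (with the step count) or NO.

Answer: YES — reaches normal form F in 10 ≤ 13 steps

Reduction:
  start: x0 ∧ ¬((¬T ∧ (x0 ∨ x0)) ∨ (¬T ∨ T))
  [1] x0 ∧ (¬(¬T ∧ (x0 ∨ x0)) ∧ ¬(¬T ∨ T))
  [2] x0 ∧ ((¬¬T ∨ ¬(x0 ∨ x0)) ∧ ¬(¬T ∨ T))
  [3] x0 ∧ ((T ∨ ¬(x0 ∨ x0)) ∧ ¬(¬T ∨ T))
  [4] x0 ∧ (T ∧ ¬(¬T ∨ T))
  [5] x0 ∧ ¬(¬T ∨ T)
  [6] x0 ∧ (¬¬T ∧ ¬T)
  [7] x0 ∧ (T ∧ ¬T)
  [8] x0 ∧ ¬T
  [9] x0 ∧ F
  [10] F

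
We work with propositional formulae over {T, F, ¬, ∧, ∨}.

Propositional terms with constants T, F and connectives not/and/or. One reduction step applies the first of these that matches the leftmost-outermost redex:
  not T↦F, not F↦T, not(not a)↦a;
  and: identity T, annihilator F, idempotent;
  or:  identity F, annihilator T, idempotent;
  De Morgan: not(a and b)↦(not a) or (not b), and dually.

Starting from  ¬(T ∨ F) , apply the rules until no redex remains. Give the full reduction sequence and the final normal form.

Answer: normal form = F  (in 3 steps)

Derivation:
  start: ¬(T ∨ F)
  step 1: ¬T ∧ ¬F
  step 2: F ∧ ¬F
  step 3: F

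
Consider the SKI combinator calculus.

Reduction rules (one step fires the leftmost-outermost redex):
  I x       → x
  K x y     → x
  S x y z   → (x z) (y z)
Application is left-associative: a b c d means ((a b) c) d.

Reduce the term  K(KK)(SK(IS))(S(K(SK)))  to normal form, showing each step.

  start: K(KK)(SK(IS))(S(K(SK)))
  [1] KK(S(K(SK)))
  [2] K

Answer: normal form = K  (in 2 steps)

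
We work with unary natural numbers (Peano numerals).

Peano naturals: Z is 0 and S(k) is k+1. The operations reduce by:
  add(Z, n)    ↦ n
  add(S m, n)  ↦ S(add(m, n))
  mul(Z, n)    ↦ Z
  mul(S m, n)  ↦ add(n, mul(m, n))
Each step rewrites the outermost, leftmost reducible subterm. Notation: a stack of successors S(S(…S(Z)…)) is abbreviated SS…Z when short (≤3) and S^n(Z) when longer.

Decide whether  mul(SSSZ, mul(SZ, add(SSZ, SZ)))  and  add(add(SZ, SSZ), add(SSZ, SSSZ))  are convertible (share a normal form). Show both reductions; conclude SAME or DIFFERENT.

Term A:
  start: mul(SSSZ, mul(SZ, add(SSZ, SZ)))
  [1] add(mul(SZ, add(SSZ, SZ)), mul(SSZ, mul(SZ, add(SSZ, SZ))))
  [2] add(add(add(SSZ, SZ), mul(Z, add(SSZ, SZ))), mul(SSZ, mul(SZ, add(SSZ, SZ))))
  [3] add(add(S(add(SZ, SZ)), mul(Z, add(SSZ, SZ))), mul(SSZ, mul(SZ, add(SSZ, SZ))))
  [4] add(S(add(add(SZ, SZ), mul(Z, add(SSZ, SZ)))), mul(SSZ, mul(SZ, add(SSZ, SZ))))
  [5] S(add(add(add(SZ, SZ), mul(Z, add(SSZ, SZ))), mul(SSZ, mul(SZ, add(SSZ, SZ)))))
  [6] S(add(add(S(add(Z, SZ)), mul(Z, add(SSZ, SZ))), mul(SSZ, mul(SZ, add(SSZ, SZ)))))
  [7] S(add(S(add(add(Z, SZ), mul(Z, add(SSZ, SZ)))), mul(SSZ, mul(SZ, add(SSZ, SZ)))))
  [8] S(S(add(add(add(Z, SZ), mul(Z, add(SSZ, SZ))), mul(SSZ, mul(SZ, add(SSZ, SZ))))))
  [9] S(S(add(add(SZ, mul(Z, add(SSZ, SZ))), mul(SSZ, mul(SZ, add(SSZ, SZ))))))
  [10] S(S(add(S(add(Z, mul(Z, add(SSZ, SZ)))), mul(SSZ, mul(SZ, add(SSZ, SZ))))))
  [11] S(S(S(add(add(Z, mul(Z, add(SSZ, SZ))), mul(SSZ, mul(SZ, add(SSZ, SZ)))))))
  [12] S(S(S(add(mul(Z, add(SSZ, SZ)), mul(SSZ, mul(SZ, add(SSZ, SZ)))))))
  [13] S(S(S(add(Z, mul(SSZ, mul(SZ, add(SSZ, SZ)))))))
  [14] S(S(S(mul(SSZ, mul(SZ, add(SSZ, SZ))))))
  [15] S(S(S(add(mul(SZ, add(SSZ, SZ)), mul(SZ, mul(SZ, add(SSZ, SZ)))))))
  [16] S(S(S(add(add(add(SSZ, SZ), mul(Z, add(SSZ, SZ))), mul(SZ, mul(SZ, add(SSZ, SZ)))))))
  [17] S(S(S(add(add(S(add(SZ, SZ)), mul(Z, add(SSZ, SZ))), mul(SZ, mul(SZ, add(SSZ, SZ)))))))
  [18] S(S(S(add(S(add(add(SZ, SZ), mul(Z, add(SSZ, SZ)))), mul(SZ, mul(SZ, add(SSZ, SZ)))))))
  [19] S(S(S(S(add(add(add(SZ, SZ), mul(Z, add(SSZ, SZ))), mul(SZ, mul(SZ, add(SSZ, SZ))))))))
  [20] S(S(S(S(add(add(S(add(Z, SZ)), mul(Z, add(SSZ, SZ))), mul(SZ, mul(SZ, add(SSZ, SZ))))))))
  [21] S(S(S(S(add(S(add(add(Z, SZ), mul(Z, add(SSZ, SZ)))), mul(SZ, mul(SZ, add(SSZ, SZ))))))))
  [22] S(S(S(S(S(add(add(add(Z, SZ), mul(Z, add(SSZ, SZ))), mul(SZ, mul(SZ, add(SSZ, SZ)))))))))
  [23] S(S(S(S(S(add(add(SZ, mul(Z, add(SSZ, SZ))), mul(SZ, mul(SZ, add(SSZ, SZ)))))))))
  [24] S(S(S(S(S(add(S(add(Z, mul(Z, add(SSZ, SZ)))), mul(SZ, mul(SZ, add(SSZ, SZ)))))))))
  [25] S(S(S(S(S(S(add(add(Z, mul(Z, add(SSZ, SZ))), mul(SZ, mul(SZ, add(SSZ, SZ))))))))))
  [26] S(S(S(S(S(S(add(mul(Z, add(SSZ, SZ)), mul(SZ, mul(SZ, add(SSZ, SZ))))))))))
  [27] S(S(S(S(S(S(add(Z, mul(SZ, mul(SZ, add(SSZ, SZ))))))))))
  [28] S(S(S(S(S(S(mul(SZ, mul(SZ, add(SSZ, SZ)))))))))
  [29] S(S(S(S(S(S(add(mul(SZ, add(SSZ, SZ)), mul(Z, mul(SZ, add(SSZ, SZ))))))))))
  [30] S(S(S(S(S(S(add(add(add(SSZ, SZ), mul(Z, add(SSZ, SZ))), mul(Z, mul(SZ, add(SSZ, SZ))))))))))
  [31] S(S(S(S(S(S(add(add(S(add(SZ, SZ)), mul(Z, add(SSZ, SZ))), mul(Z, mul(SZ, add(SSZ, SZ))))))))))
  [32] S(S(S(S(S(S(add(S(add(add(SZ, SZ), mul(Z, add(SSZ, SZ)))), mul(Z, mul(SZ, add(SSZ, SZ))))))))))
  [33] S(S(S(S(S(S(S(add(add(add(SZ, SZ), mul(Z, add(SSZ, SZ))), mul(Z, mul(SZ, add(SSZ, SZ)))))))))))
  [34] S(S(S(S(S(S(S(add(add(S(add(Z, SZ)), mul(Z, add(SSZ, SZ))), mul(Z, mul(SZ, add(SSZ, SZ)))))))))))
  [35] S(S(S(S(S(S(S(add(S(add(add(Z, SZ), mul(Z, add(SSZ, SZ)))), mul(Z, mul(SZ, add(SSZ, SZ)))))))))))
  [36] S(S(S(S(S(S(S(S(add(add(add(Z, SZ), mul(Z, add(SSZ, SZ))), mul(Z, mul(SZ, add(SSZ, SZ))))))))))))
  [37] S(S(S(S(S(S(S(S(add(add(SZ, mul(Z, add(SSZ, SZ))), mul(Z, mul(SZ, add(SSZ, SZ))))))))))))
  [38] S(S(S(S(S(S(S(S(add(S(add(Z, mul(Z, add(SSZ, SZ)))), mul(Z, mul(SZ, add(SSZ, SZ))))))))))))
  [39] S(S(S(S(S(S(S(S(S(add(add(Z, mul(Z, add(SSZ, SZ))), mul(Z, mul(SZ, add(SSZ, SZ)))))))))))))
  [40] S(S(S(S(S(S(S(S(S(add(mul(Z, add(SSZ, SZ)), mul(Z, mul(SZ, add(SSZ, SZ)))))))))))))
  [41] S(S(S(S(S(S(S(S(S(add(Z, mul(Z, mul(SZ, add(SSZ, SZ)))))))))))))
  [42] S(S(S(S(S(S(S(S(S(mul(Z, mul(SZ, add(SSZ, SZ))))))))))))
  [43] S^9(Z)

Term B:
  start: add(add(SZ, SSZ), add(SSZ, SSSZ))
  [1] add(S(add(Z, SSZ)), add(SSZ, SSSZ))
  [2] S(add(add(Z, SSZ), add(SSZ, SSSZ)))
  [3] S(add(SSZ, add(SSZ, SSSZ)))
  [4] S(S(add(SZ, add(SSZ, SSSZ))))
  [5] S(S(S(add(Z, add(SSZ, SSSZ)))))
  [6] S(S(S(add(SSZ, SSSZ))))
  [7] S(S(S(S(add(SZ, SSSZ)))))
  [8] S(S(S(S(S(add(Z, SSSZ))))))
  [9] S^8(Z)

Answer: DIFFERENT — A ⇓ S^9(Z), B ⇓ S^8(Z)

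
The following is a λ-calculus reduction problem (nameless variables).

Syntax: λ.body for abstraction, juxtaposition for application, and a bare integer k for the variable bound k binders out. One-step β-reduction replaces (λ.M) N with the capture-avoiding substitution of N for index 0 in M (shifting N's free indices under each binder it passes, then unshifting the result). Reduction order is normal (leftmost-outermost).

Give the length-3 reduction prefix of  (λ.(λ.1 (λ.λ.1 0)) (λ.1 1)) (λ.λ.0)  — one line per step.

Answer: after 3 steps: λ.0

Derivation:
  start: (λ.(λ.1 (λ.λ.1 0)) (λ.1 1)) (λ.λ.0)
  →1  (λ.(λ.λ.0) (λ.λ.1 0)) (λ.(λ.λ.0) (λ.λ.0))
  →2  (λ.λ.0) (λ.λ.1 0)
  →3  λ.0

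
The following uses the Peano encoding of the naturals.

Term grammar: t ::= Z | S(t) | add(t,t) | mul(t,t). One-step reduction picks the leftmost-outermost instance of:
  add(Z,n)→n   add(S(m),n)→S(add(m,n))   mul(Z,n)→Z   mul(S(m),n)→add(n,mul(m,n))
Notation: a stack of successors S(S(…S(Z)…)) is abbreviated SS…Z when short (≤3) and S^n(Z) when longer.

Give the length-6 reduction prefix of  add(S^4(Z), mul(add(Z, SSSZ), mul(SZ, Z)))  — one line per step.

Answer: after 6 steps: S(S(S(S(mul(SSSZ, mul(SZ, Z))))))

Reduction:
  start: add(S^4(Z), mul(add(Z, SSSZ), mul(SZ, Z)))
  [1] S(add(SSSZ, mul(add(Z, SSSZ), mul(SZ, Z))))
  [2] S(S(add(SSZ, mul(add(Z, SSSZ), mul(SZ, Z)))))
  [3] S(S(S(add(SZ, mul(add(Z, SSSZ), mul(SZ, Z))))))
  [4] S(S(S(S(add(Z, mul(add(Z, SSSZ), mul(SZ, Z)))))))
  [5] S(S(S(S(mul(add(Z, SSSZ), mul(SZ, Z))))))
  [6] S(S(S(S(mul(SSSZ, mul(SZ, Z))))))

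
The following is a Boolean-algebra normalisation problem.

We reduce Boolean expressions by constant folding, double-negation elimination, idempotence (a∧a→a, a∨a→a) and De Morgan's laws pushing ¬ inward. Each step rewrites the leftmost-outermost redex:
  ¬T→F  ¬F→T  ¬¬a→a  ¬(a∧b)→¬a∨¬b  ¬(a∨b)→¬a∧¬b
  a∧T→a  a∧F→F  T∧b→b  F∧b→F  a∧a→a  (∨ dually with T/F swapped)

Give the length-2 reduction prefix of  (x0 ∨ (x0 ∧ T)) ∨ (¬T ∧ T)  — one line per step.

Answer: after 2 steps: x0 ∨ (¬T ∧ T)

Derivation:
  start: (x0 ∨ (x0 ∧ T)) ∨ (¬T ∧ T)
  [1] (x0 ∨ x0) ∨ (¬T ∧ T)
  [2] x0 ∨ (¬T ∧ T)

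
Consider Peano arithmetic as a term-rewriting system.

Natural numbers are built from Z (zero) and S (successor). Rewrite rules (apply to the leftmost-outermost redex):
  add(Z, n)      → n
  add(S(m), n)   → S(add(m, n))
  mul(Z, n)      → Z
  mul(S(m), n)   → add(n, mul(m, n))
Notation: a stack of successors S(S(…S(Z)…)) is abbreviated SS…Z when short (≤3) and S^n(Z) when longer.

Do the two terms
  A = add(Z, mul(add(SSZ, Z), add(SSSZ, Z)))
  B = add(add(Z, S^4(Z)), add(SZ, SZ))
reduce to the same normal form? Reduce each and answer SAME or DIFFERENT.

Answer: SAME — A ⇓ S^6(Z), B ⇓ S^6(Z)

Reduction:
Term A:
  start: add(Z, mul(add(SSZ, Z), add(SSSZ, Z)))
  step 1: mul(add(SSZ, Z), add(SSSZ, Z))
  step 2: mul(S(add(SZ, Z)), add(SSSZ, Z))
  step 3: add(add(SSSZ, Z), mul(add(SZ, Z), add(SSSZ, Z)))
  step 4: add(S(add(SSZ, Z)), mul(add(SZ, Z), add(SSSZ, Z)))
  step 5: S(add(add(SSZ, Z), mul(add(SZ, Z), add(SSSZ, Z))))
  step 6: S(add(S(add(SZ, Z)), mul(add(SZ, Z), add(SSSZ, Z))))
  step 7: S(S(add(add(SZ, Z), mul(add(SZ, Z), add(SSSZ, Z)))))
  step 8: S(S(add(S(add(Z, Z)), mul(add(SZ, Z), add(SSSZ, Z)))))
  step 9: S(S(S(add(add(Z, Z), mul(add(SZ, Z), add(SSSZ, Z))))))
  step 10: S(S(S(add(Z, mul(add(SZ, Z), add(SSSZ, Z))))))
  step 11: S(S(S(mul(add(SZ, Z), add(SSSZ, Z)))))
  step 12: S(S(S(mul(S(add(Z, Z)), add(SSSZ, Z)))))
  step 13: S(S(S(add(add(SSSZ, Z), mul(add(Z, Z), add(SSSZ, Z))))))
  step 14: S(S(S(add(S(add(SSZ, Z)), mul(add(Z, Z), add(SSSZ, Z))))))
  step 15: S(S(S(S(add(add(SSZ, Z), mul(add(Z, Z), add(SSSZ, Z)))))))
  step 16: S(S(S(S(add(S(add(SZ, Z)), mul(add(Z, Z), add(SSSZ, Z)))))))
  step 17: S(S(S(S(S(add(add(SZ, Z), mul(add(Z, Z), add(SSSZ, Z))))))))
  step 18: S(S(S(S(S(add(S(add(Z, Z)), mul(add(Z, Z), add(SSSZ, Z))))))))
  step 19: S(S(S(S(S(S(add(add(Z, Z), mul(add(Z, Z), add(SSSZ, Z)))))))))
  step 20: S(S(S(S(S(S(add(Z, mul(add(Z, Z), add(SSSZ, Z)))))))))
  step 21: S(S(S(S(S(S(mul(add(Z, Z), add(SSSZ, Z))))))))
  step 22: S(S(S(S(S(S(mul(Z, add(SSSZ, Z))))))))
  step 23: S^6(Z)

Term B:
  start: add(add(Z, S^4(Z)), add(SZ, SZ))
  step 1: add(S^4(Z), add(SZ, SZ))
  step 2: S(add(SSSZ, add(SZ, SZ)))
  step 3: S(S(add(SSZ, add(SZ, SZ))))
  step 4: S(S(S(add(SZ, add(SZ, SZ)))))
  step 5: S(S(S(S(add(Z, add(SZ, SZ))))))
  step 6: S(S(S(S(add(SZ, SZ)))))
  step 7: S(S(S(S(S(add(Z, SZ))))))
  step 8: S^6(Z)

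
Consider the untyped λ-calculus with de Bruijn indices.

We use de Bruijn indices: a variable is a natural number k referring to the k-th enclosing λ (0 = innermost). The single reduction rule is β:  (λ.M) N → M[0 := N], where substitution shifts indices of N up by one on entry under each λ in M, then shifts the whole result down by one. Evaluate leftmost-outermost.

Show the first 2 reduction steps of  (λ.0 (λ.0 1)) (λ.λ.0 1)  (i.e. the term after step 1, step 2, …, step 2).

  start: (λ.0 (λ.0 1)) (λ.λ.0 1)
  [1] (λ.λ.0 1) (λ.0 (λ.λ.0 1))
  [2] λ.0 (λ.0 (λ.λ.0 1))

Answer: after 2 steps: λ.0 (λ.0 (λ.λ.0 1))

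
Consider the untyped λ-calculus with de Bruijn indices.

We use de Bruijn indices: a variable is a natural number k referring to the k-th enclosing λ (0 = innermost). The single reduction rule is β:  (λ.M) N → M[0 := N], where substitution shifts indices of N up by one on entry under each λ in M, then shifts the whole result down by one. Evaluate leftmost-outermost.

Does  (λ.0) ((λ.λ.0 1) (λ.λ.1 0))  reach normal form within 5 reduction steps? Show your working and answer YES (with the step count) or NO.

  start: (λ.0) ((λ.λ.0 1) (λ.λ.1 0))
  step 1: (λ.λ.0 1) (λ.λ.1 0)
  step 2: λ.0 (λ.λ.1 0)

Answer: YES — reaches normal form λ.0 (λ.λ.1 0) in 2 ≤ 5 steps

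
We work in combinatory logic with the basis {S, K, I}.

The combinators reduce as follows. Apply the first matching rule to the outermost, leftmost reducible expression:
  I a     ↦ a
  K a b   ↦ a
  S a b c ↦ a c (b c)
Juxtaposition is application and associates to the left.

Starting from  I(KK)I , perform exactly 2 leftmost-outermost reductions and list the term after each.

Answer: after 2 steps: K

Working:
  start: I(KK)I
  step 1: KKI
  step 2: K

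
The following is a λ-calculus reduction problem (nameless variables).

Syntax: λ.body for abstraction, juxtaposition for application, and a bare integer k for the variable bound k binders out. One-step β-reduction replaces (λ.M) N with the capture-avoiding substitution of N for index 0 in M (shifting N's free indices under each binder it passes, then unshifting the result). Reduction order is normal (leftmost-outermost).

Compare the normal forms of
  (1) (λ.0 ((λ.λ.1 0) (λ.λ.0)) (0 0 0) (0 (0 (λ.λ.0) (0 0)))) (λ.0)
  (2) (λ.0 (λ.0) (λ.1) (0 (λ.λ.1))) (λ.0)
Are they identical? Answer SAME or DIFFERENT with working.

Term A:
  start: (λ.0 ((λ.λ.1 0) (λ.λ.0)) (0 0 0) (0 (0 (λ.λ.0) (0 0)))) (λ.0)
  step 1: (λ.0) ((λ.λ.1 0) (λ.λ.0)) ((λ.0) (λ.0) (λ.0)) ((λ.0) ((λ.0) (λ.λ.0) ((λ.0) (λ.0))))
  step 2: (λ.λ.1 0) (λ.λ.0) ((λ.0) (λ.0) (λ.0)) ((λ.0) ((λ.0) (λ.λ.0) ((λ.0) (λ.0))))
  step 3: (λ.(λ.λ.0) 0) ((λ.0) (λ.0) (λ.0)) ((λ.0) ((λ.0) (λ.λ.0) ((λ.0) (λ.0))))
  step 4: (λ.λ.0) ((λ.0) (λ.0) (λ.0)) ((λ.0) ((λ.0) (λ.λ.0) ((λ.0) (λ.0))))
  step 5: (λ.0) ((λ.0) ((λ.0) (λ.λ.0) ((λ.0) (λ.0))))
  step 6: (λ.0) ((λ.0) (λ.λ.0) ((λ.0) (λ.0)))
  step 7: (λ.0) (λ.λ.0) ((λ.0) (λ.0))
  step 8: (λ.λ.0) ((λ.0) (λ.0))
  step 9: λ.0

Term B:
  start: (λ.0 (λ.0) (λ.1) (0 (λ.λ.1))) (λ.0)
  step 1: (λ.0) (λ.0) (λ.λ.0) ((λ.0) (λ.λ.1))
  step 2: (λ.0) (λ.λ.0) ((λ.0) (λ.λ.1))
  step 3: (λ.λ.0) ((λ.0) (λ.λ.1))
  step 4: λ.0

Answer: SAME — A ⇓ λ.0, B ⇓ λ.0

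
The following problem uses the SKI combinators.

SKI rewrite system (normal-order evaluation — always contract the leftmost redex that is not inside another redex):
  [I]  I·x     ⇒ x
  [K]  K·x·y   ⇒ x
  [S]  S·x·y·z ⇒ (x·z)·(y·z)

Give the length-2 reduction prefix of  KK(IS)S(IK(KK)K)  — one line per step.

Answer: after 2 steps: S

Derivation:
  start: KK(IS)S(IK(KK)K)
  →1  KS(IK(KK)K)
  →2  S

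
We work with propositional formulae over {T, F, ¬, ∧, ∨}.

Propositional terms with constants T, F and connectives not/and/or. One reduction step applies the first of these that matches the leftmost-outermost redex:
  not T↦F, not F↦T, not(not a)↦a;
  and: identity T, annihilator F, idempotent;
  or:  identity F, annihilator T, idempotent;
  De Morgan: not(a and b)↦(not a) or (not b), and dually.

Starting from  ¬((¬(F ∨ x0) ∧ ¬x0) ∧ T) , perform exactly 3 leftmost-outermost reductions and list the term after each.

  start: ¬((¬(F ∨ x0) ∧ ¬x0) ∧ T)
  [1] ¬(¬(F ∨ x0) ∧ ¬x0) ∨ ¬T
  [2] (¬¬(F ∨ x0) ∨ ¬¬x0) ∨ ¬T
  [3] ((F ∨ x0) ∨ ¬¬x0) ∨ ¬T

Answer: after 3 steps: ((F ∨ x0) ∨ ¬¬x0) ∨ ¬T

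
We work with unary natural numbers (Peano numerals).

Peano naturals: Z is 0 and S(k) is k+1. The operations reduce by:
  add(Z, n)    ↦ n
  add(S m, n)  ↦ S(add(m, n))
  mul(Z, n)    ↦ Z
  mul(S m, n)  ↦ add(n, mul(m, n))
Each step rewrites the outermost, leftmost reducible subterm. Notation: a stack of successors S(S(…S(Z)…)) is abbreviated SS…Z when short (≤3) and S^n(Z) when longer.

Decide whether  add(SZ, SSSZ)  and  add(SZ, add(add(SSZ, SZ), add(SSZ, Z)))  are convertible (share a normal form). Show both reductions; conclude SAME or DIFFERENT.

Term A:
  start: add(SZ, SSSZ)
  [1] S(add(Z, SSSZ))
  [2] S^4(Z)

Term B:
  start: add(SZ, add(add(SSZ, SZ), add(SSZ, Z)))
  [1] S(add(Z, add(add(SSZ, SZ), add(SSZ, Z))))
  [2] S(add(add(SSZ, SZ), add(SSZ, Z)))
  [3] S(add(S(add(SZ, SZ)), add(SSZ, Z)))
  [4] S(S(add(add(SZ, SZ), add(SSZ, Z))))
  [5] S(S(add(S(add(Z, SZ)), add(SSZ, Z))))
  [6] S(S(S(add(add(Z, SZ), add(SSZ, Z)))))
  [7] S(S(S(add(SZ, add(SSZ, Z)))))
  [8] S(S(S(S(add(Z, add(SSZ, Z))))))
  [9] S(S(S(S(add(SSZ, Z)))))
  [10] S(S(S(S(S(add(SZ, Z))))))
  [11] S(S(S(S(S(S(add(Z, Z)))))))
  [12] S^6(Z)

Answer: DIFFERENT — A ⇓ S^4(Z), B ⇓ S^6(Z)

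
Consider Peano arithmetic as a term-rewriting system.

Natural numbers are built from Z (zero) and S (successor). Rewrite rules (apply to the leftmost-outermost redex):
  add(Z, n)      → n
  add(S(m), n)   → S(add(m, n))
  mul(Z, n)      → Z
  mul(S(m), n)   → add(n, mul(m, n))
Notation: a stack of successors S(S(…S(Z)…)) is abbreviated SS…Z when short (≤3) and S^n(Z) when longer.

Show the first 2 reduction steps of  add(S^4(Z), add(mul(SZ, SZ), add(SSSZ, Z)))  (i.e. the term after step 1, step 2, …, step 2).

Answer: after 2 steps: S(S(add(SSZ, add(mul(SZ, SZ), add(SSSZ, Z)))))

Working:
  start: add(S^4(Z), add(mul(SZ, SZ), add(SSSZ, Z)))
  [1] S(add(SSSZ, add(mul(SZ, SZ), add(SSSZ, Z))))
  [2] S(S(add(SSZ, add(mul(SZ, SZ), add(SSSZ, Z)))))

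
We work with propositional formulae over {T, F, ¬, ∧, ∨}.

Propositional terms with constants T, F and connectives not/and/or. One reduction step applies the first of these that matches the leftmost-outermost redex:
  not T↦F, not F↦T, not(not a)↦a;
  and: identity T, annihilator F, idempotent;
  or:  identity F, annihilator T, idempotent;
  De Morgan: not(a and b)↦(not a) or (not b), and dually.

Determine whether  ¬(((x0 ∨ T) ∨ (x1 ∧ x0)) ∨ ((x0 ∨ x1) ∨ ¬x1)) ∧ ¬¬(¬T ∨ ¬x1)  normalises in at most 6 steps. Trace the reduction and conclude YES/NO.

Answer: NO — after 6 steps the term is (F ∧ ¬((x0 ∨ x1) ∨ ¬x1)) ∧ ¬¬(¬T ∨ ¬x1), not yet normal

Reduction:
  start: ¬(((x0 ∨ T) ∨ (x1 ∧ x0)) ∨ ((x0 ∨ x1) ∨ ¬x1)) ∧ ¬¬(¬T ∨ ¬x1)
  [1] (¬((x0 ∨ T) ∨ (x1 ∧ x0)) ∧ ¬((x0 ∨ x1) ∨ ¬x1)) ∧ ¬¬(¬T ∨ ¬x1)
  [2] ((¬(x0 ∨ T) ∧ ¬(x1 ∧ x0)) ∧ ¬((x0 ∨ x1) ∨ ¬x1)) ∧ ¬¬(¬T ∨ ¬x1)
  [3] (((¬x0 ∧ ¬T) ∧ ¬(x1 ∧ x0)) ∧ ¬((x0 ∨ x1) ∨ ¬x1)) ∧ ¬¬(¬T ∨ ¬x1)
  [4] (((¬x0 ∧ F) ∧ ¬(x1 ∧ x0)) ∧ ¬((x0 ∨ x1) ∨ ¬x1)) ∧ ¬¬(¬T ∨ ¬x1)
  [5] ((F ∧ ¬(x1 ∧ x0)) ∧ ¬((x0 ∨ x1) ∨ ¬x1)) ∧ ¬¬(¬T ∨ ¬x1)
  [6] (F ∧ ¬((x0 ∨ x1) ∨ ¬x1)) ∧ ¬¬(¬T ∨ ¬x1)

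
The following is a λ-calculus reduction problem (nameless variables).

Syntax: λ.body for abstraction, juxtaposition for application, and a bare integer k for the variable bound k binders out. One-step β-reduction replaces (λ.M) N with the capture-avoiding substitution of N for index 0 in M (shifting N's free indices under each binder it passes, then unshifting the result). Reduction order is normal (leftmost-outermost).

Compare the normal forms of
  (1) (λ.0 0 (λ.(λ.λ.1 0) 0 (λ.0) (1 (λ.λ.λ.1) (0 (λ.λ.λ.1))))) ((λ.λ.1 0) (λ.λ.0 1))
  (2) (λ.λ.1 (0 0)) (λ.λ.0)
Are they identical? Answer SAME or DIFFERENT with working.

Answer: SAME — A ⇓ λ.λ.0, B ⇓ λ.λ.0

Reduction:
Term A:
  start: (λ.0 0 (λ.(λ.λ.1 0) 0 (λ.0) (1 (λ.λ.λ.1) (0 (λ.λ.λ.1))))) ((λ.λ.1 0) (λ.λ.0 1))
  [1] (λ.λ.1 0) (λ.λ.0 1) ((λ.λ.1 0) (λ.λ.0 1)) (λ.(λ.λ.1 0) 0 (λ.0) ((λ.λ.1 0) (λ.λ.0 1) (λ.λ.λ.1) (0 (λ.λ.λ.1))))
  [2] (λ.(λ.λ.0 1) 0) ((λ.λ.1 0) (λ.λ.0 1)) (λ.(λ.λ.1 0) 0 (λ.0) ((λ.λ.1 0) (λ.λ.0 1) (λ.λ.λ.1) (0 (λ.λ.λ.1))))
  [3] (λ.λ.0 1) ((λ.λ.1 0) (λ.λ.0 1)) (λ.(λ.λ.1 0) 0 (λ.0) ((λ.λ.1 0) (λ.λ.0 1) (λ.λ.λ.1) (0 (λ.λ.λ.1))))
  [4] (λ.0 ((λ.λ.1 0) (λ.λ.0 1))) (λ.(λ.λ.1 0) 0 (λ.0) ((λ.λ.1 0) (λ.λ.0 1) (λ.λ.λ.1) (0 (λ.λ.λ.1))))
  [5] (λ.(λ.λ.1 0) 0 (λ.0) ((λ.λ.1 0) (λ.λ.0 1) (λ.λ.λ.1) (0 (λ.λ.λ.1)))) ((λ.λ.1 0) (λ.λ.0 1))
  [6] (λ.λ.1 0) ((λ.λ.1 0) (λ.λ.0 1)) (λ.0) ((λ.λ.1 0) (λ.λ.0 1) (λ.λ.λ.1) ((λ.λ.1 0) (λ.λ.0 1) (λ.λ.λ.1)))
  [7] (λ.(λ.λ.1 0) (λ.λ.0 1) 0) (λ.0) ((λ.λ.1 0) (λ.λ.0 1) (λ.λ.λ.1) ((λ.λ.1 0) (λ.λ.0 1) (λ.λ.λ.1)))
  [8] (λ.λ.1 0) (λ.λ.0 1) (λ.0) ((λ.λ.1 0) (λ.λ.0 1) (λ.λ.λ.1) ((λ.λ.1 0) (λ.λ.0 1) (λ.λ.λ.1)))
  [9] (λ.(λ.λ.0 1) 0) (λ.0) ((λ.λ.1 0) (λ.λ.0 1) (λ.λ.λ.1) ((λ.λ.1 0) (λ.λ.0 1) (λ.λ.λ.1)))
  [10] (λ.λ.0 1) (λ.0) ((λ.λ.1 0) (λ.λ.0 1) (λ.λ.λ.1) ((λ.λ.1 0) (λ.λ.0 1) (λ.λ.λ.1)))
  [11] (λ.0 (λ.0)) ((λ.λ.1 0) (λ.λ.0 1) (λ.λ.λ.1) ((λ.λ.1 0) (λ.λ.0 1) (λ.λ.λ.1)))
  [12] (λ.λ.1 0) (λ.λ.0 1) (λ.λ.λ.1) ((λ.λ.1 0) (λ.λ.0 1) (λ.λ.λ.1)) (λ.0)
  [13] (λ.(λ.λ.0 1) 0) (λ.λ.λ.1) ((λ.λ.1 0) (λ.λ.0 1) (λ.λ.λ.1)) (λ.0)
  [14] (λ.λ.0 1) (λ.λ.λ.1) ((λ.λ.1 0) (λ.λ.0 1) (λ.λ.λ.1)) (λ.0)
  [15] (λ.0 (λ.λ.λ.1)) ((λ.λ.1 0) (λ.λ.0 1) (λ.λ.λ.1)) (λ.0)
  [16] (λ.λ.1 0) (λ.λ.0 1) (λ.λ.λ.1) (λ.λ.λ.1) (λ.0)
  [17] (λ.(λ.λ.0 1) 0) (λ.λ.λ.1) (λ.λ.λ.1) (λ.0)
  [18] (λ.λ.0 1) (λ.λ.λ.1) (λ.λ.λ.1) (λ.0)
  [19] (λ.0 (λ.λ.λ.1)) (λ.λ.λ.1) (λ.0)
  [20] (λ.λ.λ.1) (λ.λ.λ.1) (λ.0)
  [21] (λ.λ.1) (λ.0)
  [22] λ.λ.0

Term B:
  start: (λ.λ.1 (0 0)) (λ.λ.0)
  [1] λ.(λ.λ.0) (0 0)
  [2] λ.λ.0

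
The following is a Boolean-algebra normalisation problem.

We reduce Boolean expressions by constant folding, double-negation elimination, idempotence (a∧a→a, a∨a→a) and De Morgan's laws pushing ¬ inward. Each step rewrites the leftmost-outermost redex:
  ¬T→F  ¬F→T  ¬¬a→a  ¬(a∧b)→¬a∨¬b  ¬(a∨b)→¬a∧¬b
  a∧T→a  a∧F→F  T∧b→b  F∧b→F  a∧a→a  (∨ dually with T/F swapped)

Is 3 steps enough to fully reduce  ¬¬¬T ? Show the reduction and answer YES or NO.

  start: ¬¬¬T
  →1  ¬T
  →2  F

Answer: YES — reaches normal form F in 2 ≤ 3 steps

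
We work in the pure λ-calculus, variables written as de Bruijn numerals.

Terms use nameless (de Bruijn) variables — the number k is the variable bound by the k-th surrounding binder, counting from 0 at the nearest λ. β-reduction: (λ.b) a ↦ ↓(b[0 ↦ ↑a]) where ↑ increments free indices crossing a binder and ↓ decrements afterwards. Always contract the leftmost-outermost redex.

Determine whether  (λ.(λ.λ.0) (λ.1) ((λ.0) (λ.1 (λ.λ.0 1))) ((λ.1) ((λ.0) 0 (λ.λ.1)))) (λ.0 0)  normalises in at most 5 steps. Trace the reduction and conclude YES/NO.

  start: (λ.(λ.λ.0) (λ.1) ((λ.0) (λ.1 (λ.λ.0 1))) ((λ.1) ((λ.0) 0 (λ.λ.1)))) (λ.0 0)
  →1  (λ.λ.0) (λ.λ.0 0) ((λ.0) (λ.(λ.0 0) (λ.λ.0 1))) ((λ.λ.0 0) ((λ.0) (λ.0 0) (λ.λ.1)))
  →2  (λ.0) ((λ.0) (λ.(λ.0 0) (λ.λ.0 1))) ((λ.λ.0 0) ((λ.0) (λ.0 0) (λ.λ.1)))
  →3  (λ.0) (λ.(λ.0 0) (λ.λ.0 1)) ((λ.λ.0 0) ((λ.0) (λ.0 0) (λ.λ.1)))
  →4  (λ.(λ.0 0) (λ.λ.0 1)) ((λ.λ.0 0) ((λ.0) (λ.0 0) (λ.λ.1)))
  →5  (λ.0 0) (λ.λ.0 1)

Answer: NO — after 5 steps the term is (λ.0 0) (λ.λ.0 1), not yet normal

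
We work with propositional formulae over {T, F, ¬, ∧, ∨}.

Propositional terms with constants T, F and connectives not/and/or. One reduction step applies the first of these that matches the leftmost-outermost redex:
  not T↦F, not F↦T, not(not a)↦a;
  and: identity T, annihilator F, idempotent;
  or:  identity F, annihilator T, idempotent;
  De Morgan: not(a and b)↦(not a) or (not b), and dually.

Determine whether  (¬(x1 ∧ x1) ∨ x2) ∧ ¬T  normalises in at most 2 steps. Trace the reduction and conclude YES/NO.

  start: (¬(x1 ∧ x1) ∨ x2) ∧ ¬T
  →1  ((¬x1 ∨ ¬x1) ∨ x2) ∧ ¬T
  →2  (¬x1 ∨ x2) ∧ ¬T

Answer: NO — after 2 steps the term is (¬x1 ∨ x2) ∧ ¬T, not yet normal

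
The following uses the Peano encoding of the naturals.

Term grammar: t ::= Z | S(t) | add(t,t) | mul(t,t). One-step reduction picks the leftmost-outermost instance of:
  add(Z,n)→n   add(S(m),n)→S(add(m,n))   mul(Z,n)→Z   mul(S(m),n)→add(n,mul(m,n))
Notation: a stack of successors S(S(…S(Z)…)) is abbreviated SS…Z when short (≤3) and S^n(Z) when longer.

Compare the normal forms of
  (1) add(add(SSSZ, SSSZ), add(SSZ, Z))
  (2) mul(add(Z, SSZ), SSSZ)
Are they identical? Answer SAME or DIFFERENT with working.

Answer: DIFFERENT — A ⇓ S^8(Z), B ⇓ S^6(Z)

Derivation:
Term A:
  start: add(add(SSSZ, SSSZ), add(SSZ, Z))
  step 1: add(S(add(SSZ, SSSZ)), add(SSZ, Z))
  step 2: S(add(add(SSZ, SSSZ), add(SSZ, Z)))
  step 3: S(add(S(add(SZ, SSSZ)), add(SSZ, Z)))
  step 4: S(S(add(add(SZ, SSSZ), add(SSZ, Z))))
  step 5: S(S(add(S(add(Z, SSSZ)), add(SSZ, Z))))
  step 6: S(S(S(add(add(Z, SSSZ), add(SSZ, Z)))))
  step 7: S(S(S(add(SSSZ, add(SSZ, Z)))))
  step 8: S(S(S(S(add(SSZ, add(SSZ, Z))))))
  step 9: S(S(S(S(S(add(SZ, add(SSZ, Z)))))))
  step 10: S(S(S(S(S(S(add(Z, add(SSZ, Z))))))))
  step 11: S(S(S(S(S(S(add(SSZ, Z)))))))
  step 12: S(S(S(S(S(S(S(add(SZ, Z))))))))
  step 13: S(S(S(S(S(S(S(S(add(Z, Z)))))))))
  step 14: S^8(Z)

Term B:
  start: mul(add(Z, SSZ), SSSZ)
  step 1: mul(SSZ, SSSZ)
  step 2: add(SSSZ, mul(SZ, SSSZ))
  step 3: S(add(SSZ, mul(SZ, SSSZ)))
  step 4: S(S(add(SZ, mul(SZ, SSSZ))))
  step 5: S(S(S(add(Z, mul(SZ, SSSZ)))))
  step 6: S(S(S(mul(SZ, SSSZ))))
  step 7: S(S(S(add(SSSZ, mul(Z, SSSZ)))))
  step 8: S(S(S(S(add(SSZ, mul(Z, SSSZ))))))
  step 9: S(S(S(S(S(add(SZ, mul(Z, SSSZ)))))))
  step 10: S(S(S(S(S(S(add(Z, mul(Z, SSSZ))))))))
  step 11: S(S(S(S(S(S(mul(Z, SSSZ)))))))
  step 12: S^6(Z)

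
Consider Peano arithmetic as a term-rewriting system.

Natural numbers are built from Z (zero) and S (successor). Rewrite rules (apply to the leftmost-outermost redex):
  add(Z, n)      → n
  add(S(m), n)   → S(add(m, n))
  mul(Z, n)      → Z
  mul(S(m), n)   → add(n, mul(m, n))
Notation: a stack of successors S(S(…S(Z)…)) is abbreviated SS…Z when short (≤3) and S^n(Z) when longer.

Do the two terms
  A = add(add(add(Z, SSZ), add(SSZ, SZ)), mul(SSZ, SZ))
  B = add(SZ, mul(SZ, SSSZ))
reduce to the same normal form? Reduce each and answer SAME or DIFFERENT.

Term A:
  start: add(add(add(Z, SSZ), add(SSZ, SZ)), mul(SSZ, SZ))
  →1  add(add(SSZ, add(SSZ, SZ)), mul(SSZ, SZ))
  →2  add(S(add(SZ, add(SSZ, SZ))), mul(SSZ, SZ))
  →3  S(add(add(SZ, add(SSZ, SZ)), mul(SSZ, SZ)))
  →4  S(add(S(add(Z, add(SSZ, SZ))), mul(SSZ, SZ)))
  →5  S(S(add(add(Z, add(SSZ, SZ)), mul(SSZ, SZ))))
  →6  S(S(add(add(SSZ, SZ), mul(SSZ, SZ))))
  →7  S(S(add(S(add(SZ, SZ)), mul(SSZ, SZ))))
  →8  S(S(S(add(add(SZ, SZ), mul(SSZ, SZ)))))
  →9  S(S(S(add(S(add(Z, SZ)), mul(SSZ, SZ)))))
  →10  S(S(S(S(add(add(Z, SZ), mul(SSZ, SZ))))))
  →11  S(S(S(S(add(SZ, mul(SSZ, SZ))))))
  →12  S(S(S(S(S(add(Z, mul(SSZ, SZ)))))))
  →13  S(S(S(S(S(mul(SSZ, SZ))))))
  →14  S(S(S(S(S(add(SZ, mul(SZ, SZ)))))))
  →15  S(S(S(S(S(S(add(Z, mul(SZ, SZ))))))))
  →16  S(S(S(S(S(S(mul(SZ, SZ)))))))
  →17  S(S(S(S(S(S(add(SZ, mul(Z, SZ))))))))
  →18  S(S(S(S(S(S(S(add(Z, mul(Z, SZ)))))))))
  →19  S(S(S(S(S(S(S(mul(Z, SZ))))))))
  →20  S^7(Z)

Term B:
  start: add(SZ, mul(SZ, SSSZ))
  →1  S(add(Z, mul(SZ, SSSZ)))
  →2  S(mul(SZ, SSSZ))
  →3  S(add(SSSZ, mul(Z, SSSZ)))
  →4  S(S(add(SSZ, mul(Z, SSSZ))))
  →5  S(S(S(add(SZ, mul(Z, SSSZ)))))
  →6  S(S(S(S(add(Z, mul(Z, SSSZ))))))
  →7  S(S(S(S(mul(Z, SSSZ)))))
  →8  S^4(Z)

Answer: DIFFERENT — A ⇓ S^7(Z), B ⇓ S^4(Z)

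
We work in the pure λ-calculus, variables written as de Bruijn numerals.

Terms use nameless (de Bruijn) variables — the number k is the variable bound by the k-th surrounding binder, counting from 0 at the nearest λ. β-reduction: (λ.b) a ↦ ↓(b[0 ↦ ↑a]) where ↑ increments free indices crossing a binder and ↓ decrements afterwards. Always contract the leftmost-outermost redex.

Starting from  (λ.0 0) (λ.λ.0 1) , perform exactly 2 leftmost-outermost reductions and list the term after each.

  start: (λ.0 0) (λ.λ.0 1)
  step 1: (λ.λ.0 1) (λ.λ.0 1)
  step 2: λ.0 (λ.λ.0 1)

Answer: after 2 steps: λ.0 (λ.λ.0 1)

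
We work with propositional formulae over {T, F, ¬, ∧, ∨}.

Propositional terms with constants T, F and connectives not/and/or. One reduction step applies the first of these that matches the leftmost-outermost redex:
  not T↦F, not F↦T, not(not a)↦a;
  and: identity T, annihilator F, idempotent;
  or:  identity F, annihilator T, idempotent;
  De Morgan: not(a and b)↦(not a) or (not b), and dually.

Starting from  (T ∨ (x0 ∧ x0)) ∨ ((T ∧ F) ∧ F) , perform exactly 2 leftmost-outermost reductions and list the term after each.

Answer: after 2 steps: T

Reduction:
  start: (T ∨ (x0 ∧ x0)) ∨ ((T ∧ F) ∧ F)
  [1] T ∨ ((T ∧ F) ∧ F)
  [2] T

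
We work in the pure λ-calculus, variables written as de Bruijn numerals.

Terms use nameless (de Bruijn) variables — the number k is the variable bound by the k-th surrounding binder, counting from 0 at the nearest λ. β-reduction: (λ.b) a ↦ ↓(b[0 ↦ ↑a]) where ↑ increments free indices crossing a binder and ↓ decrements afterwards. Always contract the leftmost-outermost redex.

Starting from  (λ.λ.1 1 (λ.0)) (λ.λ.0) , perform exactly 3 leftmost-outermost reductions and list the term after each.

  start: (λ.λ.1 1 (λ.0)) (λ.λ.0)
  [1] λ.(λ.λ.0) (λ.λ.0) (λ.0)
  [2] λ.(λ.0) (λ.0)
  [3] λ.λ.0

Answer: after 3 steps: λ.λ.0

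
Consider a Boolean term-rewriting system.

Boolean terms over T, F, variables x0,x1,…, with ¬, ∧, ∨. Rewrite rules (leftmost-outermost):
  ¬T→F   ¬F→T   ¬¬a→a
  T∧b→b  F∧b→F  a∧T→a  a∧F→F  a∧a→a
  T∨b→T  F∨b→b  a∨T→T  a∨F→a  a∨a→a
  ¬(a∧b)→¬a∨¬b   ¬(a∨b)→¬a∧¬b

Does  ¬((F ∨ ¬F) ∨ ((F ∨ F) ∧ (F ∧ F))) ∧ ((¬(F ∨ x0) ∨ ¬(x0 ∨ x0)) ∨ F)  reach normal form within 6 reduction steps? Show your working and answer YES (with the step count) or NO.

  start: ¬((F ∨ ¬F) ∨ ((F ∨ F) ∧ (F ∧ F))) ∧ ((¬(F ∨ x0) ∨ ¬(x0 ∨ x0)) ∨ F)
  →1  (¬(F ∨ ¬F) ∧ ¬((F ∨ F) ∧ (F ∧ F))) ∧ ((¬(F ∨ x0) ∨ ¬(x0 ∨ x0)) ∨ F)
  →2  ((¬F ∧ ¬¬F) ∧ ¬((F ∨ F) ∧ (F ∧ F))) ∧ ((¬(F ∨ x0) ∨ ¬(x0 ∨ x0)) ∨ F)
  →3  ((T ∧ ¬¬F) ∧ ¬((F ∨ F) ∧ (F ∧ F))) ∧ ((¬(F ∨ x0) ∨ ¬(x0 ∨ x0)) ∨ F)
  →4  (¬¬F ∧ ¬((F ∨ F) ∧ (F ∧ F))) ∧ ((¬(F ∨ x0) ∨ ¬(x0 ∨ x0)) ∨ F)
  →5  (F ∧ ¬((F ∨ F) ∧ (F ∧ F))) ∧ ((¬(F ∨ x0) ∨ ¬(x0 ∨ x0)) ∨ F)
  →6  F ∧ ((¬(F ∨ x0) ∨ ¬(x0 ∨ x0)) ∨ F)

Answer: NO — after 6 steps the term is F ∧ ((¬(F ∨ x0) ∨ ¬(x0 ∨ x0)) ∨ F), not yet normal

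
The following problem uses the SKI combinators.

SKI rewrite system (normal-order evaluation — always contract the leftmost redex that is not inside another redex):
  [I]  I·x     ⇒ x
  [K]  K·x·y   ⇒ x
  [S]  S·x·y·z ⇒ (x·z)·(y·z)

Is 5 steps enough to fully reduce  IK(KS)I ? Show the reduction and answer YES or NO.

  start: IK(KS)I
  [1] K(KS)I
  [2] KS

Answer: YES — reaches normal form KS in 2 ≤ 5 steps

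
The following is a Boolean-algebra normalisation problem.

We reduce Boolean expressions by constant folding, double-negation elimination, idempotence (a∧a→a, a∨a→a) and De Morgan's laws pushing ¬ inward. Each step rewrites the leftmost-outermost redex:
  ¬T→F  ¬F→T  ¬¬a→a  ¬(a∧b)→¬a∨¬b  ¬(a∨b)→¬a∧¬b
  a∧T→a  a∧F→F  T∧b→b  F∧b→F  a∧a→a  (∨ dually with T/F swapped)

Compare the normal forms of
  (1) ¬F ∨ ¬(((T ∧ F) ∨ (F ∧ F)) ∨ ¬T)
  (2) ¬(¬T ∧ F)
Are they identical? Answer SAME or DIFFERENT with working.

Term A:
  start: ¬F ∨ ¬(((T ∧ F) ∨ (F ∧ F)) ∨ ¬T)
  →1  T ∨ ¬(((T ∧ F) ∨ (F ∧ F)) ∨ ¬T)
  →2  T

Term B:
  start: ¬(¬T ∧ F)
  →1  ¬¬T ∨ ¬F
  →2  T ∨ ¬F
  →3  T

Answer: SAME — A ⇓ T, B ⇓ T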